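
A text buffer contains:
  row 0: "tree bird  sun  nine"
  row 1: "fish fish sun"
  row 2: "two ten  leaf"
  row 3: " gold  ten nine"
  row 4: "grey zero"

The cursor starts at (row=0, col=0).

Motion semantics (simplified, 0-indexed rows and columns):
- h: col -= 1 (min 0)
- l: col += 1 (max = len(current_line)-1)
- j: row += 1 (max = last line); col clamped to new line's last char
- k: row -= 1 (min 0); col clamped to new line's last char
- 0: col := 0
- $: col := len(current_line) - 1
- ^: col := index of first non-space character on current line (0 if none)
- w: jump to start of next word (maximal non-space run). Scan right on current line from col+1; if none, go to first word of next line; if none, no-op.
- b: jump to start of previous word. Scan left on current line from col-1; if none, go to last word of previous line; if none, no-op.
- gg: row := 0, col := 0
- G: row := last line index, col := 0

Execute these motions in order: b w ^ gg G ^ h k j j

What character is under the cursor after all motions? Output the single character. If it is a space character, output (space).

Answer: g

Derivation:
After 1 (b): row=0 col=0 char='t'
After 2 (w): row=0 col=5 char='b'
After 3 (^): row=0 col=0 char='t'
After 4 (gg): row=0 col=0 char='t'
After 5 (G): row=4 col=0 char='g'
After 6 (^): row=4 col=0 char='g'
After 7 (h): row=4 col=0 char='g'
After 8 (k): row=3 col=0 char='_'
After 9 (j): row=4 col=0 char='g'
After 10 (j): row=4 col=0 char='g'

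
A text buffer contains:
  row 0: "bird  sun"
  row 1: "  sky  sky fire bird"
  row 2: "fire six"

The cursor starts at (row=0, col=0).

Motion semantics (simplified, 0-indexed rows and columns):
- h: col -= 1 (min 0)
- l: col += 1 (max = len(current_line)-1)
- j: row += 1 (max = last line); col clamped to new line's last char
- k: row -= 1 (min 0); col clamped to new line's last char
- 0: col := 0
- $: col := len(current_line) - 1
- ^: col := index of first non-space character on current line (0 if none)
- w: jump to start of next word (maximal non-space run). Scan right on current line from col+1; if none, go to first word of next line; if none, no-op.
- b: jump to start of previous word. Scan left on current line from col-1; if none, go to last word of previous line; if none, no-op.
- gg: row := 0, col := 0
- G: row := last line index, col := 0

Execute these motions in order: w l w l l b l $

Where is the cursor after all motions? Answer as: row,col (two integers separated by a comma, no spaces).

After 1 (w): row=0 col=6 char='s'
After 2 (l): row=0 col=7 char='u'
After 3 (w): row=1 col=2 char='s'
After 4 (l): row=1 col=3 char='k'
After 5 (l): row=1 col=4 char='y'
After 6 (b): row=1 col=2 char='s'
After 7 (l): row=1 col=3 char='k'
After 8 ($): row=1 col=19 char='d'

Answer: 1,19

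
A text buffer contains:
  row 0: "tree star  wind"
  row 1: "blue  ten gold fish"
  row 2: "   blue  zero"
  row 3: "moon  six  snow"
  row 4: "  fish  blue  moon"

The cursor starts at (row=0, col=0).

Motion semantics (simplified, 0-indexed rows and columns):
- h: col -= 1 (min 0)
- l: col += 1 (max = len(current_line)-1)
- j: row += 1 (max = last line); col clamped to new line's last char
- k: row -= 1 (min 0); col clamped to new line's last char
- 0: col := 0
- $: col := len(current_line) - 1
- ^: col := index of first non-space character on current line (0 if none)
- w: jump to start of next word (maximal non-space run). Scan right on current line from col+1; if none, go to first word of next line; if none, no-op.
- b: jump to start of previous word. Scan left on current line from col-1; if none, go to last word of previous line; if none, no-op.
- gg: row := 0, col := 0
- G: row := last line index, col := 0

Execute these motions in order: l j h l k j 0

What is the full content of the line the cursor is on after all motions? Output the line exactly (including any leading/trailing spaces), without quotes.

After 1 (l): row=0 col=1 char='r'
After 2 (j): row=1 col=1 char='l'
After 3 (h): row=1 col=0 char='b'
After 4 (l): row=1 col=1 char='l'
After 5 (k): row=0 col=1 char='r'
After 6 (j): row=1 col=1 char='l'
After 7 (0): row=1 col=0 char='b'

Answer: blue  ten gold fish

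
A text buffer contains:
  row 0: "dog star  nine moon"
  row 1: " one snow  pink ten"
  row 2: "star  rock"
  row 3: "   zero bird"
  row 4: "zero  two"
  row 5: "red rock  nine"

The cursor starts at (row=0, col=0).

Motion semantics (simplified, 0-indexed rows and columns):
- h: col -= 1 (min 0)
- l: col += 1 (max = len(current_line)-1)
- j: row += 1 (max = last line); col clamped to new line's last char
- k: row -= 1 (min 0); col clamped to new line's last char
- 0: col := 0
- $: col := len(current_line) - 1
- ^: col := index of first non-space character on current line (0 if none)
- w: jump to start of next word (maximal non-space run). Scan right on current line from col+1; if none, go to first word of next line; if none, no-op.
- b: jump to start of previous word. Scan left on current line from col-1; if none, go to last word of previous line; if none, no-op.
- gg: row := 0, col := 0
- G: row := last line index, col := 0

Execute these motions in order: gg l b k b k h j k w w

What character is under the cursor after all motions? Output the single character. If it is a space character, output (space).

Answer: n

Derivation:
After 1 (gg): row=0 col=0 char='d'
After 2 (l): row=0 col=1 char='o'
After 3 (b): row=0 col=0 char='d'
After 4 (k): row=0 col=0 char='d'
After 5 (b): row=0 col=0 char='d'
After 6 (k): row=0 col=0 char='d'
After 7 (h): row=0 col=0 char='d'
After 8 (j): row=1 col=0 char='_'
After 9 (k): row=0 col=0 char='d'
After 10 (w): row=0 col=4 char='s'
After 11 (w): row=0 col=10 char='n'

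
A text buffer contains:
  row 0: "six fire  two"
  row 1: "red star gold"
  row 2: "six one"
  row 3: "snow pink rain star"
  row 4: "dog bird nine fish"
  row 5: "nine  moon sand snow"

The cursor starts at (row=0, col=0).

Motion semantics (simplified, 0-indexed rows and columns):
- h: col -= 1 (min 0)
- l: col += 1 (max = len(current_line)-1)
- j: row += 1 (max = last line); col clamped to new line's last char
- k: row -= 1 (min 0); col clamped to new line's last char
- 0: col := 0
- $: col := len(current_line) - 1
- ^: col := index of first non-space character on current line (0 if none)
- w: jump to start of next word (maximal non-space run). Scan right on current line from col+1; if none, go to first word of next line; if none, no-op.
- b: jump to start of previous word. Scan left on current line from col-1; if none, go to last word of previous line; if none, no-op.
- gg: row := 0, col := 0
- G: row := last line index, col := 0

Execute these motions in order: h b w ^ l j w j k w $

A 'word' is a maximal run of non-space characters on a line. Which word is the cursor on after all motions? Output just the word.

After 1 (h): row=0 col=0 char='s'
After 2 (b): row=0 col=0 char='s'
After 3 (w): row=0 col=4 char='f'
After 4 (^): row=0 col=0 char='s'
After 5 (l): row=0 col=1 char='i'
After 6 (j): row=1 col=1 char='e'
After 7 (w): row=1 col=4 char='s'
After 8 (j): row=2 col=4 char='o'
After 9 (k): row=1 col=4 char='s'
After 10 (w): row=1 col=9 char='g'
After 11 ($): row=1 col=12 char='d'

Answer: gold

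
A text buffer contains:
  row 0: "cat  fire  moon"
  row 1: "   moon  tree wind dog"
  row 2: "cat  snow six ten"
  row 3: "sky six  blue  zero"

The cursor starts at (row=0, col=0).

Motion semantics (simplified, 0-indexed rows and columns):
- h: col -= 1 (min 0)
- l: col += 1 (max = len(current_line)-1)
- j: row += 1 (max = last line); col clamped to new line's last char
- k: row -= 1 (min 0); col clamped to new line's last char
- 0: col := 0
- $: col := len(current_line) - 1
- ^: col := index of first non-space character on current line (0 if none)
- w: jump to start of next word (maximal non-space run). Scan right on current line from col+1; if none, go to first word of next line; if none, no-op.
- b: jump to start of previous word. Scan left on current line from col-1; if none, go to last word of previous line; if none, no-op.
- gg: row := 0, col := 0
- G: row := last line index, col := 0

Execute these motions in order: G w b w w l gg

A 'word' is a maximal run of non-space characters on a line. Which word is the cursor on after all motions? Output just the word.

Answer: cat

Derivation:
After 1 (G): row=3 col=0 char='s'
After 2 (w): row=3 col=4 char='s'
After 3 (b): row=3 col=0 char='s'
After 4 (w): row=3 col=4 char='s'
After 5 (w): row=3 col=9 char='b'
After 6 (l): row=3 col=10 char='l'
After 7 (gg): row=0 col=0 char='c'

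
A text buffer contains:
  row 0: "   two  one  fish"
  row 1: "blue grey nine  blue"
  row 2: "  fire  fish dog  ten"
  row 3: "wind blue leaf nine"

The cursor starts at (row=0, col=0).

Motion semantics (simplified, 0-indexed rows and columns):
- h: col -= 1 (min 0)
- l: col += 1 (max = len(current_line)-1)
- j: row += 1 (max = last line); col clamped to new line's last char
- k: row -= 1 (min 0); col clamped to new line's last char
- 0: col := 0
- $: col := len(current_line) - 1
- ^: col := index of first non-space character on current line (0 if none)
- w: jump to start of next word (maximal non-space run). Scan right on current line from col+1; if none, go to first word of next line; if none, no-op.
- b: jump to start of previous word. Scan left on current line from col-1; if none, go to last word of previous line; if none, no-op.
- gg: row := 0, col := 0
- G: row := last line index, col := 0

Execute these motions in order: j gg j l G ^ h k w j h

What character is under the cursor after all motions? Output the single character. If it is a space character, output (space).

After 1 (j): row=1 col=0 char='b'
After 2 (gg): row=0 col=0 char='_'
After 3 (j): row=1 col=0 char='b'
After 4 (l): row=1 col=1 char='l'
After 5 (G): row=3 col=0 char='w'
After 6 (^): row=3 col=0 char='w'
After 7 (h): row=3 col=0 char='w'
After 8 (k): row=2 col=0 char='_'
After 9 (w): row=2 col=2 char='f'
After 10 (j): row=3 col=2 char='n'
After 11 (h): row=3 col=1 char='i'

Answer: i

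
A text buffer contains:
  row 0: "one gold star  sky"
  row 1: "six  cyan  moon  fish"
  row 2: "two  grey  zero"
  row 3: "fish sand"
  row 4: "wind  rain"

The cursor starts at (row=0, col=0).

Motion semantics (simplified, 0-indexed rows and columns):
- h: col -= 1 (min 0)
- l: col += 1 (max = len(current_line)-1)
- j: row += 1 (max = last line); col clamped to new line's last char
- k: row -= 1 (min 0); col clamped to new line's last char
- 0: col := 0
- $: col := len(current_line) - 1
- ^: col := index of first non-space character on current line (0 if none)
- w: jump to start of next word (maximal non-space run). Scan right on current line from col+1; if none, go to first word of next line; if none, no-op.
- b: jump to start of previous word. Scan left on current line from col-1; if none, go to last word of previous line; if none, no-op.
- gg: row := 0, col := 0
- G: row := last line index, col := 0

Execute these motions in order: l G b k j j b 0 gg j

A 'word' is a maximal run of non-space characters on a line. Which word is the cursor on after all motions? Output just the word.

Answer: six

Derivation:
After 1 (l): row=0 col=1 char='n'
After 2 (G): row=4 col=0 char='w'
After 3 (b): row=3 col=5 char='s'
After 4 (k): row=2 col=5 char='g'
After 5 (j): row=3 col=5 char='s'
After 6 (j): row=4 col=5 char='_'
After 7 (b): row=4 col=0 char='w'
After 8 (0): row=4 col=0 char='w'
After 9 (gg): row=0 col=0 char='o'
After 10 (j): row=1 col=0 char='s'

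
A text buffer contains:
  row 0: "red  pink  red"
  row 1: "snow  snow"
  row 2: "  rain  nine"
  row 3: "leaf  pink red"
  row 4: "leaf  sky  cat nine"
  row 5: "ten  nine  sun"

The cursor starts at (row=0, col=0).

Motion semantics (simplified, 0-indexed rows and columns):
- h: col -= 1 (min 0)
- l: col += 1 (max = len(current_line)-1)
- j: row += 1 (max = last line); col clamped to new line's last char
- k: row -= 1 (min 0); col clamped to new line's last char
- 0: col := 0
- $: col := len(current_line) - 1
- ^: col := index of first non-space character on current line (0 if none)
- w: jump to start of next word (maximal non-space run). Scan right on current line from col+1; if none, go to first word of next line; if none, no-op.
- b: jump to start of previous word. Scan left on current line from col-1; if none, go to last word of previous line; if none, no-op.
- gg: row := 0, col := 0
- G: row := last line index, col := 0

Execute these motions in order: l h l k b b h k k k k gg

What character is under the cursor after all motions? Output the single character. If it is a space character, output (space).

Answer: r

Derivation:
After 1 (l): row=0 col=1 char='e'
After 2 (h): row=0 col=0 char='r'
After 3 (l): row=0 col=1 char='e'
After 4 (k): row=0 col=1 char='e'
After 5 (b): row=0 col=0 char='r'
After 6 (b): row=0 col=0 char='r'
After 7 (h): row=0 col=0 char='r'
After 8 (k): row=0 col=0 char='r'
After 9 (k): row=0 col=0 char='r'
After 10 (k): row=0 col=0 char='r'
After 11 (k): row=0 col=0 char='r'
After 12 (gg): row=0 col=0 char='r'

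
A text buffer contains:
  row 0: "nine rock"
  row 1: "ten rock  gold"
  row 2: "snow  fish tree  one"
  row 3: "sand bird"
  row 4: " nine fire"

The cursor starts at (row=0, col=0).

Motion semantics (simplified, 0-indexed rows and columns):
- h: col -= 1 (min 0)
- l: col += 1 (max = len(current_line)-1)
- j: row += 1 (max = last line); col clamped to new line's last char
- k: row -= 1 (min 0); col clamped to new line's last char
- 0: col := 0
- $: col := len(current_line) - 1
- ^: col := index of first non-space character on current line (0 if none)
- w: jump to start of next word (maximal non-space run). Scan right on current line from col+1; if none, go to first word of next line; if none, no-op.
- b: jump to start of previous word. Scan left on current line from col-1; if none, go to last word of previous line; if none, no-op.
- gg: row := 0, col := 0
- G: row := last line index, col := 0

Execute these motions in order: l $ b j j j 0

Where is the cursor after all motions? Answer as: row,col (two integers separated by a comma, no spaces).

After 1 (l): row=0 col=1 char='i'
After 2 ($): row=0 col=8 char='k'
After 3 (b): row=0 col=5 char='r'
After 4 (j): row=1 col=5 char='o'
After 5 (j): row=2 col=5 char='_'
After 6 (j): row=3 col=5 char='b'
After 7 (0): row=3 col=0 char='s'

Answer: 3,0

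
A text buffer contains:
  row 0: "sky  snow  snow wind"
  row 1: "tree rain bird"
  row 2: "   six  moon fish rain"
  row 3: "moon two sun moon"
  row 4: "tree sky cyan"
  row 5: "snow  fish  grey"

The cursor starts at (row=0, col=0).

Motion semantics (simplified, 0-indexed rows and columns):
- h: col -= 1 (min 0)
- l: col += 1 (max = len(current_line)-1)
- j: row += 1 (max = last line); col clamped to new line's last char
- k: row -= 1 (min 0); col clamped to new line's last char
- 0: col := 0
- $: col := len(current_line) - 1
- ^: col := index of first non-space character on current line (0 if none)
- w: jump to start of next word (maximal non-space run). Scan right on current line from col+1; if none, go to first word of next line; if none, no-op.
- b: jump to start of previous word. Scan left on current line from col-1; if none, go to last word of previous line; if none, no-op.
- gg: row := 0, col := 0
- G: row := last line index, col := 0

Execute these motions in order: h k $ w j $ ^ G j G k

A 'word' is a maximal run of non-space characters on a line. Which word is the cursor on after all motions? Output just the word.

Answer: tree

Derivation:
After 1 (h): row=0 col=0 char='s'
After 2 (k): row=0 col=0 char='s'
After 3 ($): row=0 col=19 char='d'
After 4 (w): row=1 col=0 char='t'
After 5 (j): row=2 col=0 char='_'
After 6 ($): row=2 col=21 char='n'
After 7 (^): row=2 col=3 char='s'
After 8 (G): row=5 col=0 char='s'
After 9 (j): row=5 col=0 char='s'
After 10 (G): row=5 col=0 char='s'
After 11 (k): row=4 col=0 char='t'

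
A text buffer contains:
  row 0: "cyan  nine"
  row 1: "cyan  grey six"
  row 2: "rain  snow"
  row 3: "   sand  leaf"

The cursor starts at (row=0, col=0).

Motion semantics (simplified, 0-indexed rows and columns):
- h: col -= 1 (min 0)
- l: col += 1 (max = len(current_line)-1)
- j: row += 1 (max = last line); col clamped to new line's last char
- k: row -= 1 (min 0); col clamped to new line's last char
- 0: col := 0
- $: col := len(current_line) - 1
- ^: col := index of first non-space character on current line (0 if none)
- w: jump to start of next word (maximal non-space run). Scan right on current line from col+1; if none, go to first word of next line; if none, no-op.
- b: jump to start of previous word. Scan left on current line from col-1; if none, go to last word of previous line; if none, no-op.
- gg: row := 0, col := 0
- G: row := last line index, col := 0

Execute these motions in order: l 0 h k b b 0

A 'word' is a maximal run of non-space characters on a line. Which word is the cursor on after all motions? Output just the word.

After 1 (l): row=0 col=1 char='y'
After 2 (0): row=0 col=0 char='c'
After 3 (h): row=0 col=0 char='c'
After 4 (k): row=0 col=0 char='c'
After 5 (b): row=0 col=0 char='c'
After 6 (b): row=0 col=0 char='c'
After 7 (0): row=0 col=0 char='c'

Answer: cyan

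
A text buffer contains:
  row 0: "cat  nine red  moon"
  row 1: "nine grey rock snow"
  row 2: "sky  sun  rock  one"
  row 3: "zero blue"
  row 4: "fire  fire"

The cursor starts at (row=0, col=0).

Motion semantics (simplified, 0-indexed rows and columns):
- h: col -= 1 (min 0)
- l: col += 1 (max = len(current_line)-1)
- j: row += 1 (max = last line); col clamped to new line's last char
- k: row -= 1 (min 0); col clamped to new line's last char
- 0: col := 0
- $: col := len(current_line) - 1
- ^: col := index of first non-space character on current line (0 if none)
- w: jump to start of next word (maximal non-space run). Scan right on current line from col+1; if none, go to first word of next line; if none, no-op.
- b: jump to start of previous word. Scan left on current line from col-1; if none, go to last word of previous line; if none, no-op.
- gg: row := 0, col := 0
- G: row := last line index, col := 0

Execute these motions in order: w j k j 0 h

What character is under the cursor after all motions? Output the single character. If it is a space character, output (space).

After 1 (w): row=0 col=5 char='n'
After 2 (j): row=1 col=5 char='g'
After 3 (k): row=0 col=5 char='n'
After 4 (j): row=1 col=5 char='g'
After 5 (0): row=1 col=0 char='n'
After 6 (h): row=1 col=0 char='n'

Answer: n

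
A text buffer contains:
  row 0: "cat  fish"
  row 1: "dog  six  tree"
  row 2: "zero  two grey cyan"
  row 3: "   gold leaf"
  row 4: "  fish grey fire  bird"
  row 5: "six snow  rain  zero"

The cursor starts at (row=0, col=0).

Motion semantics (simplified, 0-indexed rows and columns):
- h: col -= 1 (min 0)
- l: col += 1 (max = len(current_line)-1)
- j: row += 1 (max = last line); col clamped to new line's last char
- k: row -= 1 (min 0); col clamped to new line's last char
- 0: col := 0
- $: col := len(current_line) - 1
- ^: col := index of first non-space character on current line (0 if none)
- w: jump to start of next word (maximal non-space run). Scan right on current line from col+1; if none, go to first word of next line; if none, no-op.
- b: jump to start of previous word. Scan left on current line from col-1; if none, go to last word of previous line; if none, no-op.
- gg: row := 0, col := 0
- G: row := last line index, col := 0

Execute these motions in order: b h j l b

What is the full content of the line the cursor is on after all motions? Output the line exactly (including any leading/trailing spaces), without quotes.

Answer: dog  six  tree

Derivation:
After 1 (b): row=0 col=0 char='c'
After 2 (h): row=0 col=0 char='c'
After 3 (j): row=1 col=0 char='d'
After 4 (l): row=1 col=1 char='o'
After 5 (b): row=1 col=0 char='d'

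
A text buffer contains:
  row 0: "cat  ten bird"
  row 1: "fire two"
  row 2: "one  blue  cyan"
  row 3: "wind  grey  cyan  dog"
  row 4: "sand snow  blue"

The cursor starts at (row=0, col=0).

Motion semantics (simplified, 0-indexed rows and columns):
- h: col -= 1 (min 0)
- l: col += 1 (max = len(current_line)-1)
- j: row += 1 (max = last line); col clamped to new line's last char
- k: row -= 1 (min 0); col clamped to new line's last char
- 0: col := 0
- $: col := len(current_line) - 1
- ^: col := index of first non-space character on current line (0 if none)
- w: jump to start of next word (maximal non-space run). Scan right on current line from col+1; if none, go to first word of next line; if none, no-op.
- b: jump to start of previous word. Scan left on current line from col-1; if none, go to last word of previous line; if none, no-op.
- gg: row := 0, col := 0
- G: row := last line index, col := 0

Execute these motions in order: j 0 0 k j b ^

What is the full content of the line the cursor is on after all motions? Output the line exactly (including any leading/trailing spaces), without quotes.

Answer: cat  ten bird

Derivation:
After 1 (j): row=1 col=0 char='f'
After 2 (0): row=1 col=0 char='f'
After 3 (0): row=1 col=0 char='f'
After 4 (k): row=0 col=0 char='c'
After 5 (j): row=1 col=0 char='f'
After 6 (b): row=0 col=9 char='b'
After 7 (^): row=0 col=0 char='c'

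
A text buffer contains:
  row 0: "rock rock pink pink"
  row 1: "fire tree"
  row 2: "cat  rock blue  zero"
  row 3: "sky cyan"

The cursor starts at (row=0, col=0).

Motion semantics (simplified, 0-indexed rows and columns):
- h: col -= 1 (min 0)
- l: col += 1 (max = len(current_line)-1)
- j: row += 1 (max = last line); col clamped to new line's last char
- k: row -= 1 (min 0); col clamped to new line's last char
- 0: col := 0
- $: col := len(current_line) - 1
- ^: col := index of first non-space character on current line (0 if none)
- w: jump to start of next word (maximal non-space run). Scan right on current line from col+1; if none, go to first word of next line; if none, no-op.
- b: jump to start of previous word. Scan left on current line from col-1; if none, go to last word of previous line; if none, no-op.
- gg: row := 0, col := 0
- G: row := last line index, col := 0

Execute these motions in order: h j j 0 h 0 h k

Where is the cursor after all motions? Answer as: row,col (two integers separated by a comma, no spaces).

After 1 (h): row=0 col=0 char='r'
After 2 (j): row=1 col=0 char='f'
After 3 (j): row=2 col=0 char='c'
After 4 (0): row=2 col=0 char='c'
After 5 (h): row=2 col=0 char='c'
After 6 (0): row=2 col=0 char='c'
After 7 (h): row=2 col=0 char='c'
After 8 (k): row=1 col=0 char='f'

Answer: 1,0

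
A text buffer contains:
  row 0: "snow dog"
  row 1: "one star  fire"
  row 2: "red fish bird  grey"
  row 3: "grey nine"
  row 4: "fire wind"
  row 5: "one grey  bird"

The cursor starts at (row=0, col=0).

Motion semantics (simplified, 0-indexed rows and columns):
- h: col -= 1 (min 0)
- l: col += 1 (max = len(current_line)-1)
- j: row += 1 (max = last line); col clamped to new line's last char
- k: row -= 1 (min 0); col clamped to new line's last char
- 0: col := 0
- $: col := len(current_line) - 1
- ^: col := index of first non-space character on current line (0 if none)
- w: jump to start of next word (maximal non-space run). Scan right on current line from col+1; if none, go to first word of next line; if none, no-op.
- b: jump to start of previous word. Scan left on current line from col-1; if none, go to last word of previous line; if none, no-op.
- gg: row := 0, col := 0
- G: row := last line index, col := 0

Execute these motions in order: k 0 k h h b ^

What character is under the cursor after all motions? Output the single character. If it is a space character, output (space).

Answer: s

Derivation:
After 1 (k): row=0 col=0 char='s'
After 2 (0): row=0 col=0 char='s'
After 3 (k): row=0 col=0 char='s'
After 4 (h): row=0 col=0 char='s'
After 5 (h): row=0 col=0 char='s'
After 6 (b): row=0 col=0 char='s'
After 7 (^): row=0 col=0 char='s'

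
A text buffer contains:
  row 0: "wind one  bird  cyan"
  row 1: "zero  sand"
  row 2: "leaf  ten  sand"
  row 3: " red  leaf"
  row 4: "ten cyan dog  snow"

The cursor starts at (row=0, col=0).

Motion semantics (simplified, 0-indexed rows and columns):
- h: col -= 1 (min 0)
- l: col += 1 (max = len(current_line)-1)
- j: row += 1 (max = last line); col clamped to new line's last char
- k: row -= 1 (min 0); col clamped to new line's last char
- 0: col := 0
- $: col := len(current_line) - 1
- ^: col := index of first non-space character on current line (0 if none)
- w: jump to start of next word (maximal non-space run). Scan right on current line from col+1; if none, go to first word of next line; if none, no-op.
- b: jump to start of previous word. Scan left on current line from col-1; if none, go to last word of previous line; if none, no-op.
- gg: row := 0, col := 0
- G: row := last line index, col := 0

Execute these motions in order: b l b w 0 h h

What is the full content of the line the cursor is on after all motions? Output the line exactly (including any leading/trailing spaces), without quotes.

Answer: wind one  bird  cyan

Derivation:
After 1 (b): row=0 col=0 char='w'
After 2 (l): row=0 col=1 char='i'
After 3 (b): row=0 col=0 char='w'
After 4 (w): row=0 col=5 char='o'
After 5 (0): row=0 col=0 char='w'
After 6 (h): row=0 col=0 char='w'
After 7 (h): row=0 col=0 char='w'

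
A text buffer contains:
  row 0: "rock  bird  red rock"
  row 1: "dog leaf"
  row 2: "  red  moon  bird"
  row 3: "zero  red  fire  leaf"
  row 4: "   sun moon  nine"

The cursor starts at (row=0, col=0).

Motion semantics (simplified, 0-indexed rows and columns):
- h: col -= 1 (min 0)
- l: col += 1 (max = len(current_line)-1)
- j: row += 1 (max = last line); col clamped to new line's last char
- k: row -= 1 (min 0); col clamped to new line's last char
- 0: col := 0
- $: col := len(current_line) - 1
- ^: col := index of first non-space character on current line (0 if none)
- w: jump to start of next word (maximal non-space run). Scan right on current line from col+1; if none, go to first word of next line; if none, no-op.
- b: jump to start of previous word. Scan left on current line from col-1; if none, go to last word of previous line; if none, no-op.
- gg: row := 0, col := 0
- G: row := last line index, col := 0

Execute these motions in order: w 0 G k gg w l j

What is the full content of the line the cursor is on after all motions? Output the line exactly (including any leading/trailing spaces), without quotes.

After 1 (w): row=0 col=6 char='b'
After 2 (0): row=0 col=0 char='r'
After 3 (G): row=4 col=0 char='_'
After 4 (k): row=3 col=0 char='z'
After 5 (gg): row=0 col=0 char='r'
After 6 (w): row=0 col=6 char='b'
After 7 (l): row=0 col=7 char='i'
After 8 (j): row=1 col=7 char='f'

Answer: dog leaf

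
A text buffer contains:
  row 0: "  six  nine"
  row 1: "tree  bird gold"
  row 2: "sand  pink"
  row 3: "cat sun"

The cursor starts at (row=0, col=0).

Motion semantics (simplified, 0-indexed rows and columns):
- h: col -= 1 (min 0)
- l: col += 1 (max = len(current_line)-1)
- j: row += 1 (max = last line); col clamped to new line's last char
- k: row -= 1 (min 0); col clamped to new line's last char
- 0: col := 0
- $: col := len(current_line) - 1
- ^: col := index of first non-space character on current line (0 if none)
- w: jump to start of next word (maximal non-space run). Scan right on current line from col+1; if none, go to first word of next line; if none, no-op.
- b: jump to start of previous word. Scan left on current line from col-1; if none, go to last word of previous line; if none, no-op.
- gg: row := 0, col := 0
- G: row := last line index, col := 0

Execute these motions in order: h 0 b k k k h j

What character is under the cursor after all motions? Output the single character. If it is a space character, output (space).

After 1 (h): row=0 col=0 char='_'
After 2 (0): row=0 col=0 char='_'
After 3 (b): row=0 col=0 char='_'
After 4 (k): row=0 col=0 char='_'
After 5 (k): row=0 col=0 char='_'
After 6 (k): row=0 col=0 char='_'
After 7 (h): row=0 col=0 char='_'
After 8 (j): row=1 col=0 char='t'

Answer: t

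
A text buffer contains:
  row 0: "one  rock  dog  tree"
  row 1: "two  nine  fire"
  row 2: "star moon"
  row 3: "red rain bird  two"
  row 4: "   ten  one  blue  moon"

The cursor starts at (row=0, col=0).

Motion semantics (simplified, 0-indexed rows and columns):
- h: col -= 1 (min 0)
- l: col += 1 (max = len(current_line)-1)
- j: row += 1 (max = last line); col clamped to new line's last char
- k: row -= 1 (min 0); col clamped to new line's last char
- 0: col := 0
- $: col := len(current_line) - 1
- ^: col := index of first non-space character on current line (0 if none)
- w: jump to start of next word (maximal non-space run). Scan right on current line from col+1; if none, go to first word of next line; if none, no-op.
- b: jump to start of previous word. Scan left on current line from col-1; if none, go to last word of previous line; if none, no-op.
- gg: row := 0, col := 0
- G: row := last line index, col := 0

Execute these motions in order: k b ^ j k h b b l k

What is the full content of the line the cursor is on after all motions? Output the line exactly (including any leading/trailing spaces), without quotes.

After 1 (k): row=0 col=0 char='o'
After 2 (b): row=0 col=0 char='o'
After 3 (^): row=0 col=0 char='o'
After 4 (j): row=1 col=0 char='t'
After 5 (k): row=0 col=0 char='o'
After 6 (h): row=0 col=0 char='o'
After 7 (b): row=0 col=0 char='o'
After 8 (b): row=0 col=0 char='o'
After 9 (l): row=0 col=1 char='n'
After 10 (k): row=0 col=1 char='n'

Answer: one  rock  dog  tree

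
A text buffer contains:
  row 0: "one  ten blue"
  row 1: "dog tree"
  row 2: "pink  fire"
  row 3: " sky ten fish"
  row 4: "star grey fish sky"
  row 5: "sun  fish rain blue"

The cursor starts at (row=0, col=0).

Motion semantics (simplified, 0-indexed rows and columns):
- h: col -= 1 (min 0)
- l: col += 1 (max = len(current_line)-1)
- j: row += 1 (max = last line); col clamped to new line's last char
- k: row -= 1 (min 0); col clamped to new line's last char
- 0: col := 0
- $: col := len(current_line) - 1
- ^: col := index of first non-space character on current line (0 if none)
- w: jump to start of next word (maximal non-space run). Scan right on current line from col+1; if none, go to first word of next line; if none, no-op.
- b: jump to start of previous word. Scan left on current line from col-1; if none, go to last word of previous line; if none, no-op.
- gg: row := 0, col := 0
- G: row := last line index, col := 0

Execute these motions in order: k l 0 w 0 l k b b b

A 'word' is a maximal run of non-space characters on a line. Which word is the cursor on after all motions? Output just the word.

After 1 (k): row=0 col=0 char='o'
After 2 (l): row=0 col=1 char='n'
After 3 (0): row=0 col=0 char='o'
After 4 (w): row=0 col=5 char='t'
After 5 (0): row=0 col=0 char='o'
After 6 (l): row=0 col=1 char='n'
After 7 (k): row=0 col=1 char='n'
After 8 (b): row=0 col=0 char='o'
After 9 (b): row=0 col=0 char='o'
After 10 (b): row=0 col=0 char='o'

Answer: one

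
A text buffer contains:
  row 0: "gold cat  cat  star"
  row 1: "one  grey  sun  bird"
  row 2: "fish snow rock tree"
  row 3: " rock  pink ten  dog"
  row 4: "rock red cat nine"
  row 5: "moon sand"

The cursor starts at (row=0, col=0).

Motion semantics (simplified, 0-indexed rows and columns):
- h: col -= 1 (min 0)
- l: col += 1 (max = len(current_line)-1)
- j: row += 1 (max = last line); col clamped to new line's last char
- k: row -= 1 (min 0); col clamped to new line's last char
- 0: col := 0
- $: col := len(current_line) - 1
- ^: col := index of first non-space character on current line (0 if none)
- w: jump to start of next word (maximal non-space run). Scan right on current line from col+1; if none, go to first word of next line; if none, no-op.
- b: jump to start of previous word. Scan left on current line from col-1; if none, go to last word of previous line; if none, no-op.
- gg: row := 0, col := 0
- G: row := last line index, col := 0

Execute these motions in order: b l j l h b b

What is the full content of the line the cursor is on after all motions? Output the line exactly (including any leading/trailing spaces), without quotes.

After 1 (b): row=0 col=0 char='g'
After 2 (l): row=0 col=1 char='o'
After 3 (j): row=1 col=1 char='n'
After 4 (l): row=1 col=2 char='e'
After 5 (h): row=1 col=1 char='n'
After 6 (b): row=1 col=0 char='o'
After 7 (b): row=0 col=15 char='s'

Answer: gold cat  cat  star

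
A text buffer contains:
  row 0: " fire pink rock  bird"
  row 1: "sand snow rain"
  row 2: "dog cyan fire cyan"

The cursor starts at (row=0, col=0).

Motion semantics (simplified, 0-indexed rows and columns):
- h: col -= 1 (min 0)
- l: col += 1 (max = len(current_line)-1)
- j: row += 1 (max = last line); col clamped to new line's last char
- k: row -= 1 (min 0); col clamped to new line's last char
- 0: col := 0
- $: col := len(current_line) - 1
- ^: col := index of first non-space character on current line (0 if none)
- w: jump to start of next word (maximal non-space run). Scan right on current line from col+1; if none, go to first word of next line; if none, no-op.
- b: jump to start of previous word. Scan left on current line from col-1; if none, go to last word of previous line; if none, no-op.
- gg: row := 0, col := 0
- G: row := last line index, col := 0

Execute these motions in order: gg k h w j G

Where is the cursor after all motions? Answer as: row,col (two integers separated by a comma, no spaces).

After 1 (gg): row=0 col=0 char='_'
After 2 (k): row=0 col=0 char='_'
After 3 (h): row=0 col=0 char='_'
After 4 (w): row=0 col=1 char='f'
After 5 (j): row=1 col=1 char='a'
After 6 (G): row=2 col=0 char='d'

Answer: 2,0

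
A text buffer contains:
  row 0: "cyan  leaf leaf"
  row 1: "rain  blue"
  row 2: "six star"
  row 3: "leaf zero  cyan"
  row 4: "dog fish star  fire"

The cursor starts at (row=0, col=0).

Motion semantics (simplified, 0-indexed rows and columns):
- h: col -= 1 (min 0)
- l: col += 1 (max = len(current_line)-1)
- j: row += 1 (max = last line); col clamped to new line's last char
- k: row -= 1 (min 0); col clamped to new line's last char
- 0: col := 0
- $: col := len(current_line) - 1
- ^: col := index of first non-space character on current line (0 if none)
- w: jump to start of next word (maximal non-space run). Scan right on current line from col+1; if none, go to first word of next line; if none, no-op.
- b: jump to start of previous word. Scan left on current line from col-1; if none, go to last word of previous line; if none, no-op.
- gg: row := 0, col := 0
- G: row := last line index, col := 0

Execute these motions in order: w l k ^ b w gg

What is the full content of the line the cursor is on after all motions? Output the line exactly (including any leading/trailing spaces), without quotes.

After 1 (w): row=0 col=6 char='l'
After 2 (l): row=0 col=7 char='e'
After 3 (k): row=0 col=7 char='e'
After 4 (^): row=0 col=0 char='c'
After 5 (b): row=0 col=0 char='c'
After 6 (w): row=0 col=6 char='l'
After 7 (gg): row=0 col=0 char='c'

Answer: cyan  leaf leaf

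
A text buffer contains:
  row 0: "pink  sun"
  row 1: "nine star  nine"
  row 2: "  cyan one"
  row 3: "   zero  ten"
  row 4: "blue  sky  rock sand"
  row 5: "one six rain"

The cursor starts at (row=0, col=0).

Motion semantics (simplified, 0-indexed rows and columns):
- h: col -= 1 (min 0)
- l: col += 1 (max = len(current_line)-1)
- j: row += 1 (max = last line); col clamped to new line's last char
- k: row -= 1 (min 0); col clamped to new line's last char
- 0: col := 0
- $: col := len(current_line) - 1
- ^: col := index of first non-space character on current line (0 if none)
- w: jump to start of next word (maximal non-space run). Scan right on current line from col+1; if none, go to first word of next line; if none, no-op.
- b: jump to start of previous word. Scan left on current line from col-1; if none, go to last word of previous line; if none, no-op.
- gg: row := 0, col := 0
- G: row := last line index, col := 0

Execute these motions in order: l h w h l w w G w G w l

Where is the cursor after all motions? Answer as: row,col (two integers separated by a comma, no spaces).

Answer: 5,5

Derivation:
After 1 (l): row=0 col=1 char='i'
After 2 (h): row=0 col=0 char='p'
After 3 (w): row=0 col=6 char='s'
After 4 (h): row=0 col=5 char='_'
After 5 (l): row=0 col=6 char='s'
After 6 (w): row=1 col=0 char='n'
After 7 (w): row=1 col=5 char='s'
After 8 (G): row=5 col=0 char='o'
After 9 (w): row=5 col=4 char='s'
After 10 (G): row=5 col=0 char='o'
After 11 (w): row=5 col=4 char='s'
After 12 (l): row=5 col=5 char='i'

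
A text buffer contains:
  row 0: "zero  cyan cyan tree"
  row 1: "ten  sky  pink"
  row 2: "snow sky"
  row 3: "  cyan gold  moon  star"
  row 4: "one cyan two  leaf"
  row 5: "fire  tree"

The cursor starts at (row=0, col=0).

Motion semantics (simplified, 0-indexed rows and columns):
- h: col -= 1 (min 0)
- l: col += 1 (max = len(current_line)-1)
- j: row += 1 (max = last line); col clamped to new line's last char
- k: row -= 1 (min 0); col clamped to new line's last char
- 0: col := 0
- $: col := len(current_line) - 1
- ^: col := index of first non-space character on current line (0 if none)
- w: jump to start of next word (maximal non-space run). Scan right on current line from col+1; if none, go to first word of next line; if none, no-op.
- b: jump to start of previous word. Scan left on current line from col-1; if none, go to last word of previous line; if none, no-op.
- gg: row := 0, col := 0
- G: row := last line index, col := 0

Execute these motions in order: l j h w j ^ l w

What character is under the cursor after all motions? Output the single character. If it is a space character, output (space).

After 1 (l): row=0 col=1 char='e'
After 2 (j): row=1 col=1 char='e'
After 3 (h): row=1 col=0 char='t'
After 4 (w): row=1 col=5 char='s'
After 5 (j): row=2 col=5 char='s'
After 6 (^): row=2 col=0 char='s'
After 7 (l): row=2 col=1 char='n'
After 8 (w): row=2 col=5 char='s'

Answer: s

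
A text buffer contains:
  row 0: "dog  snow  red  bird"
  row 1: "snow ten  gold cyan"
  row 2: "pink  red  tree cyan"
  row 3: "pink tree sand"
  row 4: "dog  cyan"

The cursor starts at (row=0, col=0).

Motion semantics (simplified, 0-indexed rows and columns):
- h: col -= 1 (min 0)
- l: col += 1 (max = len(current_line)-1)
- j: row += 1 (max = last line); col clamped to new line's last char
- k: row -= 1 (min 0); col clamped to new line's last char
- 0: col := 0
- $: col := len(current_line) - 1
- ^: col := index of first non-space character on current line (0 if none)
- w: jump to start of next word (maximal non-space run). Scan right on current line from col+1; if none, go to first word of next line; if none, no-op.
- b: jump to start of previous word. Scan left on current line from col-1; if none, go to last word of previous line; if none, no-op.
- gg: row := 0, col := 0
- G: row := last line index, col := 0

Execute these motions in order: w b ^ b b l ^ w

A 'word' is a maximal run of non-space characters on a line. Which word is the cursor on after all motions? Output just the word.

After 1 (w): row=0 col=5 char='s'
After 2 (b): row=0 col=0 char='d'
After 3 (^): row=0 col=0 char='d'
After 4 (b): row=0 col=0 char='d'
After 5 (b): row=0 col=0 char='d'
After 6 (l): row=0 col=1 char='o'
After 7 (^): row=0 col=0 char='d'
After 8 (w): row=0 col=5 char='s'

Answer: snow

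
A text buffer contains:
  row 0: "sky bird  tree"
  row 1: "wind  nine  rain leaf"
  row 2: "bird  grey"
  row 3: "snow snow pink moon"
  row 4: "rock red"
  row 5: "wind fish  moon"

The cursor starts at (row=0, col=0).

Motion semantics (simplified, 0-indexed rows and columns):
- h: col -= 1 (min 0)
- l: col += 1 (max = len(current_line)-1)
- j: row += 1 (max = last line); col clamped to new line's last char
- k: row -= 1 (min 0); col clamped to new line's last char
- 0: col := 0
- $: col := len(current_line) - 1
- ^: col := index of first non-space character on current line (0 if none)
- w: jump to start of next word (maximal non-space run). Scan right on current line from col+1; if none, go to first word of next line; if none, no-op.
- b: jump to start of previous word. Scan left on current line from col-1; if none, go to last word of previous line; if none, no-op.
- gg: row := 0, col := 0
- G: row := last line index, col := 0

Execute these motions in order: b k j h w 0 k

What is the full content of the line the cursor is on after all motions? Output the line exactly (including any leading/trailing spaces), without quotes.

After 1 (b): row=0 col=0 char='s'
After 2 (k): row=0 col=0 char='s'
After 3 (j): row=1 col=0 char='w'
After 4 (h): row=1 col=0 char='w'
After 5 (w): row=1 col=6 char='n'
After 6 (0): row=1 col=0 char='w'
After 7 (k): row=0 col=0 char='s'

Answer: sky bird  tree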